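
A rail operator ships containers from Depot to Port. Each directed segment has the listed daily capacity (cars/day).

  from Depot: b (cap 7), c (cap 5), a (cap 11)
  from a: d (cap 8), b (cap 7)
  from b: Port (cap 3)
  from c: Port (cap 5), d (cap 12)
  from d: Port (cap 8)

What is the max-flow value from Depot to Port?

16

Augment Depot→b→Port: bottleneck 3, flow now 3.
Augment Depot→c→Port: bottleneck 5, flow now 8.
Augment Depot→a→d→Port: bottleneck 8, flow now 16.
No augmenting path remains; maximum flow = 16.
In the residual graph, reachable from Depot: {Depot, a, b}.
Min-cut edges: Depot→c (5), a→d (8), b→Port (3); capacity 5 + 8 + 3 = 16.
This cut is saturated, so no flow can exceed 16.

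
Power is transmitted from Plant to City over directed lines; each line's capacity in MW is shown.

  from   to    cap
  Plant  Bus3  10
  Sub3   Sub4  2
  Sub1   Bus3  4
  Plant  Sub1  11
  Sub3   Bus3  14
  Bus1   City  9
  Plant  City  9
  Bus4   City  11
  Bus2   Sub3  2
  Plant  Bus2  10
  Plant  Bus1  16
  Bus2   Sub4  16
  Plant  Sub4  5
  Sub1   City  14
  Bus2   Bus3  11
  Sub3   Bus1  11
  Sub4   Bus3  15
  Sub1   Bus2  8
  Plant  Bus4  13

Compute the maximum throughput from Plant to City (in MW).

Augment Plant→City: bottleneck 9, flow now 9.
Augment Plant→Sub1→City: bottleneck 11, flow now 20.
Augment Plant→Bus1→City: bottleneck 9, flow now 29.
Augment Plant→Bus4→City: bottleneck 11, flow now 40.
No augmenting path remains; maximum flow = 40.
In the residual graph, reachable from Plant: {Plant, Bus2, Sub3, Sub4, Bus1, Bus4, Bus3}.
Min-cut edges: Plant→Sub1 (11), Plant→City (9), Bus1→City (9), Bus4→City (11); capacity 11 + 9 + 9 + 11 = 40.
This cut is saturated, so no flow can exceed 40.

40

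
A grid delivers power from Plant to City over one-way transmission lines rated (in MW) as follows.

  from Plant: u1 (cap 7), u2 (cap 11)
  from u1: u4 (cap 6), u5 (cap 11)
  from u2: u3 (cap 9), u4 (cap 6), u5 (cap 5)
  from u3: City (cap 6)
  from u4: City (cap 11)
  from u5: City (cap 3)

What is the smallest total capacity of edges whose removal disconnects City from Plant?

Augment Plant→u1→u4→City: bottleneck 6, flow now 6.
Augment Plant→u1→u5→City: bottleneck 1, flow now 7.
Augment Plant→u2→u3→City: bottleneck 6, flow now 13.
Augment Plant→u2→u4→City: bottleneck 5, flow now 18.
No augmenting path remains; maximum flow = 18.
By max-flow min-cut, the minimum cut capacity equals the max flow.
In the residual graph, reachable from Plant: {Plant}.
Min-cut edges: Plant→u1 (7), Plant→u2 (11); capacity 7 + 11 = 18.

18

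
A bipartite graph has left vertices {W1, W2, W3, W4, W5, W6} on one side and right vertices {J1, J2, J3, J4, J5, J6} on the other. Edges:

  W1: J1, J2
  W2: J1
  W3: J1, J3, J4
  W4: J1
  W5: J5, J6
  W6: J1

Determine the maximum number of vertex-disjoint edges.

4

Unit-capacity flow: source→left, listed edges, right→sink; max matching = max flow.
Augmenting path W1→J1 (+1); matched 1.
Augmenting path W3→J3 (+1); matched 2.
Augmenting path W5→J5 (+1); matched 3.
Augmenting path W2→J1→W1→J2 (+1); matched 4.
No augmenting path remains; maximum matching = 4.
König certificate: {W1, W3, W5, J1} is a vertex cover of size 4 (every listed pair touches it), so no matching can be larger.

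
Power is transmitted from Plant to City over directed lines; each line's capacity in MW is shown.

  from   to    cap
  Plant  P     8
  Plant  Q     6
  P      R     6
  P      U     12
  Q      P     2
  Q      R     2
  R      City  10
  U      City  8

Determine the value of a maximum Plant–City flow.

12

Augment Plant→P→R→City: bottleneck 6, flow now 6.
Augment Plant→P→U→City: bottleneck 2, flow now 8.
Augment Plant→Q→R→City: bottleneck 2, flow now 10.
Augment Plant→Q→P→U→City: bottleneck 2, flow now 12.
No augmenting path remains; maximum flow = 12.
In the residual graph, reachable from Plant: {Plant, Q}.
Min-cut edges: Plant→P (8), Q→P (2), Q→R (2); capacity 8 + 2 + 2 = 12.
This cut is saturated, so no flow can exceed 12.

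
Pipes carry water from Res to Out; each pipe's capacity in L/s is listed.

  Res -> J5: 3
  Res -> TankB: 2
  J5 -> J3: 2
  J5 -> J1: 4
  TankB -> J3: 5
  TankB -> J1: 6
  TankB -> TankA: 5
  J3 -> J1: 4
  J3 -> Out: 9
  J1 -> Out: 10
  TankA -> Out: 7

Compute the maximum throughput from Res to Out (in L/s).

5

Augment Res→J5→J3→Out: bottleneck 2, flow now 2.
Augment Res→J5→J1→Out: bottleneck 1, flow now 3.
Augment Res→TankB→J3→Out: bottleneck 2, flow now 5.
No augmenting path remains; maximum flow = 5.
In the residual graph, reachable from Res: {Res}.
Min-cut edges: Res→J5 (3), Res→TankB (2); capacity 3 + 2 = 5.
This cut is saturated, so no flow can exceed 5.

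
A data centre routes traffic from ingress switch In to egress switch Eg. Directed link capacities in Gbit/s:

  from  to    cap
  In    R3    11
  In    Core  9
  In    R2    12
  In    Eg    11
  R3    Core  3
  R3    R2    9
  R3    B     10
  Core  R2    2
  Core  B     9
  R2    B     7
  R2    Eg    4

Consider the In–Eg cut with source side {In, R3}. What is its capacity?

54

Edges leaving {In, R3}: In→Core (9), In→R2 (12), In→Eg (11), R3→Core (3), R3→R2 (9), R3→B (10).
Cut capacity = 9 + 12 + 11 + 3 + 9 + 10 = 54.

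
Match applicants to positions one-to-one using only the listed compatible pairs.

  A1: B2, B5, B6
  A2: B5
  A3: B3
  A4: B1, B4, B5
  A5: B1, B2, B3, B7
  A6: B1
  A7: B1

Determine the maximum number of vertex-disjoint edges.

6

Unit-capacity flow: source→left, listed edges, right→sink; max matching = max flow.
Augmenting path A1→B2 (+1); matched 1.
Augmenting path A2→B5 (+1); matched 2.
Augmenting path A3→B3 (+1); matched 3.
Augmenting path A4→B1 (+1); matched 4.
Augmenting path A5→B7 (+1); matched 5.
Augmenting path A6→B1→A4→B4 (+1); matched 6.
No augmenting path remains; maximum matching = 6.
König certificate: {A1, A2, A3, A4, A5, B1} is a vertex cover of size 6 (every listed pair touches it), so no matching can be larger.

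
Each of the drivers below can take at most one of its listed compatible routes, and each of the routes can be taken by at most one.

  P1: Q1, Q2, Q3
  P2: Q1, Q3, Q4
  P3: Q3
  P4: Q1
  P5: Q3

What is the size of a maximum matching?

4

Unit-capacity flow: source→left, listed edges, right→sink; max matching = max flow.
Augmenting path P1→Q1 (+1); matched 1.
Augmenting path P2→Q3 (+1); matched 2.
Augmenting path P3→Q3→P2→Q4 (+1); matched 3.
Augmenting path P4→Q1→P1→Q2 (+1); matched 4.
No augmenting path remains; maximum matching = 4.
König certificate: {P1, P2, P4, Q3} is a vertex cover of size 4 (every listed pair touches it), so no matching can be larger.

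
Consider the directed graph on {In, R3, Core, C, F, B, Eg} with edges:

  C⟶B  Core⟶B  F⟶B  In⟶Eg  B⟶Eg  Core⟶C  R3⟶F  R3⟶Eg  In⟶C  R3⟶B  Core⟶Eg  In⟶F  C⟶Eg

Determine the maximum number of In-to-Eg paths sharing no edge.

3

Assign every edge capacity 1; by Menger, the answer equals the max flow.
Path In→Eg (+1); total 1.
Path In→C→Eg (+1); total 2.
Path In→F→B→Eg (+1); total 3.
No residual In→Eg path; max flow = 3.
Certifying cut of size 3: {In→C, In→Eg, In→F}.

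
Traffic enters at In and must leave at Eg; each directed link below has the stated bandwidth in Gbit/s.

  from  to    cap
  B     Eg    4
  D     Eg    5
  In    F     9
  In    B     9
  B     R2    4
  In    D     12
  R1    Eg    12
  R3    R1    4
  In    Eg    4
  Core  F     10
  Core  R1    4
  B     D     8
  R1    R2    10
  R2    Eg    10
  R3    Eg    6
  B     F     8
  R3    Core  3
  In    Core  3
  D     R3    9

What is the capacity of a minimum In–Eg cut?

Augment In→Eg: bottleneck 4, flow now 4.
Augment In→B→Eg: bottleneck 4, flow now 8.
Augment In→D→Eg: bottleneck 5, flow now 13.
Augment In→B→R2→Eg: bottleneck 4, flow now 17.
Augment In→D→R3→Eg: bottleneck 6, flow now 23.
Augment In→Core→R1→Eg: bottleneck 3, flow now 26.
Augment In→D→R3→R1→Eg: bottleneck 1, flow now 27.
Augment In→B→D→R3→R1→Eg: bottleneck 1, flow now 28.
No augmenting path remains; maximum flow = 28.
By max-flow min-cut, the minimum cut capacity equals the max flow.
In the residual graph, reachable from In: {In, F}.
Min-cut edges: In→B (9), In→D (12), In→Core (3), In→Eg (4); capacity 9 + 12 + 3 + 4 = 28.

28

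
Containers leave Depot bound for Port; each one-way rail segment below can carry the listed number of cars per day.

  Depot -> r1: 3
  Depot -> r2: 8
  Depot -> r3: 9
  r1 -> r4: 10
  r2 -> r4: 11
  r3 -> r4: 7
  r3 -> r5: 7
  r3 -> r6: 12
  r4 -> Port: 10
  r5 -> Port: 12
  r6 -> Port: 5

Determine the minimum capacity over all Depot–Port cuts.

Augment Depot→r1→r4→Port: bottleneck 3, flow now 3.
Augment Depot→r2→r4→Port: bottleneck 7, flow now 10.
Augment Depot→r3→r5→Port: bottleneck 7, flow now 17.
Augment Depot→r3→r6→Port: bottleneck 2, flow now 19.
No augmenting path remains; maximum flow = 19.
By max-flow min-cut, the minimum cut capacity equals the max flow.
In the residual graph, reachable from Depot: {Depot, r1, r2, r4}.
Min-cut edges: Depot→r3 (9), r4→Port (10); capacity 9 + 10 = 19.

19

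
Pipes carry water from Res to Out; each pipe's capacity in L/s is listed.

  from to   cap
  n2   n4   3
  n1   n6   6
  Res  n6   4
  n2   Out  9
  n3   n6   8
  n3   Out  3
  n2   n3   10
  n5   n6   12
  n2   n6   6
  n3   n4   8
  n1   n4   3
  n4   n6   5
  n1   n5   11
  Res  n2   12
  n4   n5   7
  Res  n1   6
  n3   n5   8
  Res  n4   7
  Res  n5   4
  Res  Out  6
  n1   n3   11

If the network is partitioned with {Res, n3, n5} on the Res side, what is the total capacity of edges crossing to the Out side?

Edges leaving {Res, n3, n5}: Res→n1 (6), Res→n2 (12), Res→n4 (7), Res→n6 (4), Res→Out (6), n3→n4 (8), n3→n6 (8), n3→Out (3), n5→n6 (12).
Cut capacity = 6 + 12 + 7 + 4 + 6 + 8 + 8 + 3 + 12 = 66.

66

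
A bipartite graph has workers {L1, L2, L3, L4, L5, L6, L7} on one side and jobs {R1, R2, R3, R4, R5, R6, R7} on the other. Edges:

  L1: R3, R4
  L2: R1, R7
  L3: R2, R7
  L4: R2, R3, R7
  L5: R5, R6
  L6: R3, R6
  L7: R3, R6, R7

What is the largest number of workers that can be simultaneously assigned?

7

Unit-capacity flow: source→left, listed edges, right→sink; max matching = max flow.
Augmenting path L1→R3 (+1); matched 1.
Augmenting path L2→R1 (+1); matched 2.
Augmenting path L3→R2 (+1); matched 3.
Augmenting path L4→R7 (+1); matched 4.
Augmenting path L5→R5 (+1); matched 5.
Augmenting path L6→R6 (+1); matched 6.
Augmenting path L7→R3→L1→R4 (+1); matched 7.
No augmenting path remains; maximum matching = 7.
König certificate: {L1, L2, L3, L4, L5, L6, L7} is a vertex cover of size 7 (every listed pair touches it), so no matching can be larger.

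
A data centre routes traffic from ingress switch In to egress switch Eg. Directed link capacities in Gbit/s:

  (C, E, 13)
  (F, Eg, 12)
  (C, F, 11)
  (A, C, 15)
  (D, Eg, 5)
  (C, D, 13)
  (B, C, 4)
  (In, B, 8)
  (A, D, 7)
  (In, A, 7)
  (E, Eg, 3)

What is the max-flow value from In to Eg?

Augment In→A→D→Eg: bottleneck 5, flow now 5.
Augment In→A→C→E→Eg: bottleneck 2, flow now 7.
Augment In→B→C→E→Eg: bottleneck 1, flow now 8.
Augment In→B→C→F→Eg: bottleneck 3, flow now 11.
No augmenting path remains; maximum flow = 11.
In the residual graph, reachable from In: {In, B}.
Min-cut edges: In→A (7), B→C (4); capacity 7 + 4 = 11.
This cut is saturated, so no flow can exceed 11.

11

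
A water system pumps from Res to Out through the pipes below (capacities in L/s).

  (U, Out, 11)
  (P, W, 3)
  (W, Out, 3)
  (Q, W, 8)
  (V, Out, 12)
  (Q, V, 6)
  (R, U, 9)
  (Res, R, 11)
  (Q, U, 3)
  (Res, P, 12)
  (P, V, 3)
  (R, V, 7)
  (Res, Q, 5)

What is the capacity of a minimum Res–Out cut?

Augment Res→P→V→Out: bottleneck 3, flow now 3.
Augment Res→P→W→Out: bottleneck 3, flow now 6.
Augment Res→Q→U→Out: bottleneck 3, flow now 9.
Augment Res→Q→V→Out: bottleneck 2, flow now 11.
Augment Res→R→U→Out: bottleneck 8, flow now 19.
Augment Res→R→V→Out: bottleneck 3, flow now 22.
No augmenting path remains; maximum flow = 22.
By max-flow min-cut, the minimum cut capacity equals the max flow.
In the residual graph, reachable from Res: {Res, P}.
Min-cut edges: Res→Q (5), Res→R (11), P→V (3), P→W (3); capacity 5 + 11 + 3 + 3 = 22.

22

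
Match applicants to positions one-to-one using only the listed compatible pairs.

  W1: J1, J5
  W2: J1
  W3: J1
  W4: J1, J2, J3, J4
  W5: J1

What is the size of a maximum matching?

3

Unit-capacity flow: source→left, listed edges, right→sink; max matching = max flow.
Augmenting path W1→J1 (+1); matched 1.
Augmenting path W4→J2 (+1); matched 2.
Augmenting path W2→J1→W1→J5 (+1); matched 3.
No augmenting path remains; maximum matching = 3.
König certificate: {W1, W4, J1} is a vertex cover of size 3 (every listed pair touches it), so no matching can be larger.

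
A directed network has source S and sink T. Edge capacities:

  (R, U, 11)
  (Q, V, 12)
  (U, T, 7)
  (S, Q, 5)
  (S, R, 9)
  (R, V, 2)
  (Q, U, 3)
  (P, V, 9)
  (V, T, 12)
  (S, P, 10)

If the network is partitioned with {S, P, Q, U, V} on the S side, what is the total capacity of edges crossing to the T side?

Edges leaving {S, P, Q, U, V}: S→R (9), U→T (7), V→T (12).
Cut capacity = 9 + 7 + 12 = 28.

28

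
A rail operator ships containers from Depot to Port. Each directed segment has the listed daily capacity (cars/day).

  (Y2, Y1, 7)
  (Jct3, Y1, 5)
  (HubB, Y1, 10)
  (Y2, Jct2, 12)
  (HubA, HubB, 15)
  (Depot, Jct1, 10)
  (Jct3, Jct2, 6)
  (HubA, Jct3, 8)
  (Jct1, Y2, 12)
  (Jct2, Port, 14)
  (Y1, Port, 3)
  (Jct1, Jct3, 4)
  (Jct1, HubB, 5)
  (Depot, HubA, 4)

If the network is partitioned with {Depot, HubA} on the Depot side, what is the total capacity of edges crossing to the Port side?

33

Edges leaving {Depot, HubA}: Depot→Jct1 (10), HubA→HubB (15), HubA→Jct3 (8).
Cut capacity = 10 + 15 + 8 = 33.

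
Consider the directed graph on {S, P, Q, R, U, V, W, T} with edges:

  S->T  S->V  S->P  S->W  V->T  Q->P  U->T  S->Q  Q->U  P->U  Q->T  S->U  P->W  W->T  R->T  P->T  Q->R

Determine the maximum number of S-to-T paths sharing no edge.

Assign every edge capacity 1; by Menger, the answer equals the max flow.
Path S→T (+1); total 1.
Path S→P→T (+1); total 2.
Path S→Q→T (+1); total 3.
Path S→U→T (+1); total 4.
Path S→V→T (+1); total 5.
Path S→W→T (+1); total 6.
No residual S→T path; max flow = 6.
Certifying cut of size 6: {S→P, S→Q, S→T, S→U, S→V, S→W}.

6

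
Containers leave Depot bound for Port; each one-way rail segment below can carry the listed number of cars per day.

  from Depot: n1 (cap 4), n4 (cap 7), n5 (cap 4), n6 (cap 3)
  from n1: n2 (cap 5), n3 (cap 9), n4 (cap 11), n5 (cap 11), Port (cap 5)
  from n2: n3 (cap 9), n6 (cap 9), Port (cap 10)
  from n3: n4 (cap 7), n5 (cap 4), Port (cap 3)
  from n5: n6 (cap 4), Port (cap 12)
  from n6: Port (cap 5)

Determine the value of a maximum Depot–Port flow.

Augment Depot→n1→Port: bottleneck 4, flow now 4.
Augment Depot→n5→Port: bottleneck 4, flow now 8.
Augment Depot→n6→Port: bottleneck 3, flow now 11.
No augmenting path remains; maximum flow = 11.
In the residual graph, reachable from Depot: {Depot, n4}.
Min-cut edges: Depot→n1 (4), Depot→n5 (4), Depot→n6 (3); capacity 4 + 4 + 3 = 11.
This cut is saturated, so no flow can exceed 11.

11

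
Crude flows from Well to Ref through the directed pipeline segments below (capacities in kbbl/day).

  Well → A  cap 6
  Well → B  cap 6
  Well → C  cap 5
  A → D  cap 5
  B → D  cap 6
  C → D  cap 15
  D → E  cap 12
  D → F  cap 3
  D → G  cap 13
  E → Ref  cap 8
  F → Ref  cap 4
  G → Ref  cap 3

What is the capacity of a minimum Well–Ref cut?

Augment Well→A→D→E→Ref: bottleneck 5, flow now 5.
Augment Well→B→D→E→Ref: bottleneck 3, flow now 8.
Augment Well→B→D→F→Ref: bottleneck 3, flow now 11.
Augment Well→C→D→G→Ref: bottleneck 3, flow now 14.
No augmenting path remains; maximum flow = 14.
By max-flow min-cut, the minimum cut capacity equals the max flow.
In the residual graph, reachable from Well: {Well, A, B, C, D, E, G}.
Min-cut edges: D→F (3), E→Ref (8), G→Ref (3); capacity 3 + 8 + 3 = 14.

14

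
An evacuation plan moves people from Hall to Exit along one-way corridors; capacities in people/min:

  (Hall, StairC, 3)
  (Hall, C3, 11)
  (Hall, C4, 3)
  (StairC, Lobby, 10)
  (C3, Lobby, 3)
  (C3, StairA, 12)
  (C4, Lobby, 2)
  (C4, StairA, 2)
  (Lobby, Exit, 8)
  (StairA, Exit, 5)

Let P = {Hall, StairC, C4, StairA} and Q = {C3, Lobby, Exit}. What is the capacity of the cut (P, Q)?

28

Edges leaving {Hall, StairC, C4, StairA}: Hall→C3 (11), StairC→Lobby (10), C4→Lobby (2), StairA→Exit (5).
Cut capacity = 11 + 10 + 2 + 5 = 28.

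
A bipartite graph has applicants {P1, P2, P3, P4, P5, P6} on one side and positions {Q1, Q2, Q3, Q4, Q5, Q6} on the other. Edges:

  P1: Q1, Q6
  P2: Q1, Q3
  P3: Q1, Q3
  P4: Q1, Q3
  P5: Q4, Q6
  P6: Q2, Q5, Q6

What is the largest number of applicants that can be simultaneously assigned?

5

Unit-capacity flow: source→left, listed edges, right→sink; max matching = max flow.
Augmenting path P1→Q1 (+1); matched 1.
Augmenting path P2→Q3 (+1); matched 2.
Augmenting path P5→Q4 (+1); matched 3.
Augmenting path P6→Q2 (+1); matched 4.
Augmenting path P3→Q1→P1→Q6 (+1); matched 5.
No augmenting path remains; maximum matching = 5.
König certificate: {P1, P5, P6, Q1, Q3} is a vertex cover of size 5 (every listed pair touches it), so no matching can be larger.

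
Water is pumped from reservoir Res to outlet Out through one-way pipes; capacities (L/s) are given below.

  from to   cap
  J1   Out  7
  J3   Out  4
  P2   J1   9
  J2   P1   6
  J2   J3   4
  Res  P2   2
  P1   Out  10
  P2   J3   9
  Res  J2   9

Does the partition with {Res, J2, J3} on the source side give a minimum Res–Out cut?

Given cut capacity: 2 + 6 + 4 = 12.
Augment Res→J2→P1→Out: bottleneck 6, flow now 6.
Augment Res→J2→J3→Out: bottleneck 3, flow now 9.
Augment Res→P2→J1→Out: bottleneck 2, flow now 11.
No augmenting path remains; maximum flow = 11.
In the residual graph, reachable from Res: {Res}.
Min-cut edges: Res→J2 (9), Res→P2 (2); capacity 9 + 2 = 11.
Cut capacity 12 exceeds the max flow 11, so it is not minimum.

No — its capacity is 12, but the minimum cut has capacity 11.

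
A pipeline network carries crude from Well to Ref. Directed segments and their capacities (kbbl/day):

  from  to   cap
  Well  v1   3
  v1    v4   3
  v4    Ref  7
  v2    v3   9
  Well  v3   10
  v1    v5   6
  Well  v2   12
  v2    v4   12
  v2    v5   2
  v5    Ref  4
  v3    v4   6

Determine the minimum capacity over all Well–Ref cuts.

11

Augment Well→v1→v4→Ref: bottleneck 3, flow now 3.
Augment Well→v2→v4→Ref: bottleneck 4, flow now 7.
Augment Well→v2→v5→Ref: bottleneck 2, flow now 9.
Augment Well→v2→v4→v1→v5→Ref: bottleneck 2, flow now 11. (uses reverse residual edge)
No augmenting path remains; maximum flow = 11.
By max-flow min-cut, the minimum cut capacity equals the max flow.
In the residual graph, reachable from Well: {Well, v1, v2, v3, v4, v5}.
Min-cut edges: v4→Ref (7), v5→Ref (4); capacity 7 + 4 = 11.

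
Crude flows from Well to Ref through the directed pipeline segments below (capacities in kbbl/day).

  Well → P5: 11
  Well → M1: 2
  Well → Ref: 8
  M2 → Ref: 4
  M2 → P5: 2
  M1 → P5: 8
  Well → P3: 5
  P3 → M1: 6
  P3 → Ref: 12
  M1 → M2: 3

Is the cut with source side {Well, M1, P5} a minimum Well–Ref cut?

Given cut capacity: 5 + 8 + 3 = 16.
Augment Well→Ref: bottleneck 8, flow now 8.
Augment Well→P3→Ref: bottleneck 5, flow now 13.
Augment Well→M1→M2→Ref: bottleneck 2, flow now 15.
No augmenting path remains; maximum flow = 15.
In the residual graph, reachable from Well: {Well, P5}.
Min-cut edges: Well→M1 (2), Well→P3 (5), Well→Ref (8); capacity 2 + 5 + 8 = 15.
Cut capacity 16 exceeds the max flow 15, so it is not minimum.

No — its capacity is 16, but the minimum cut has capacity 15.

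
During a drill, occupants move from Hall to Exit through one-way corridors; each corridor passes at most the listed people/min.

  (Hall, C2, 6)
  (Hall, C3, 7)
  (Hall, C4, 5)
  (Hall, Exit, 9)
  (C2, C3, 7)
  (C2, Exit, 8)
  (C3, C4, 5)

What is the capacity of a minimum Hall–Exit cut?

15

Augment Hall→Exit: bottleneck 9, flow now 9.
Augment Hall→C2→Exit: bottleneck 6, flow now 15.
No augmenting path remains; maximum flow = 15.
By max-flow min-cut, the minimum cut capacity equals the max flow.
In the residual graph, reachable from Hall: {Hall, C3, C4}.
Min-cut edges: Hall→C2 (6), Hall→Exit (9); capacity 6 + 9 = 15.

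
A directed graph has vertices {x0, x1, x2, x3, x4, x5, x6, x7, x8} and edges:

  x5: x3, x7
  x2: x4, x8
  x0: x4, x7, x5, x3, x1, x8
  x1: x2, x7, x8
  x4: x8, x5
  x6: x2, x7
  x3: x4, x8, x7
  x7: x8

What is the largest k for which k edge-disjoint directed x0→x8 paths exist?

Assign every edge capacity 1; by Menger, the answer equals the max flow.
Path x0→x8 (+1); total 1.
Path x0→x1→x8 (+1); total 2.
Path x0→x3→x8 (+1); total 3.
Path x0→x4→x8 (+1); total 4.
Path x0→x7→x8 (+1); total 5.
No residual x0→x8 path; max flow = 5.
Certifying cut of size 5: {x0→x1, x0→x8, x3→x8, x4→x8, x7→x8}.

5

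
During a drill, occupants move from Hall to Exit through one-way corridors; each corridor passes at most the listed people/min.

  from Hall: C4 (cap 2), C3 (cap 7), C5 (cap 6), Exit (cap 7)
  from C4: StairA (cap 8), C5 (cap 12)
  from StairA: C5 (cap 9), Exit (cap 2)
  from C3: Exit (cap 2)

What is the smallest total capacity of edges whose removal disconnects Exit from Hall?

Augment Hall→Exit: bottleneck 7, flow now 7.
Augment Hall→C3→Exit: bottleneck 2, flow now 9.
Augment Hall→C4→StairA→Exit: bottleneck 2, flow now 11.
No augmenting path remains; maximum flow = 11.
By max-flow min-cut, the minimum cut capacity equals the max flow.
In the residual graph, reachable from Hall: {Hall, C3, C5}.
Min-cut edges: Hall→C4 (2), Hall→Exit (7), C3→Exit (2); capacity 2 + 7 + 2 = 11.

11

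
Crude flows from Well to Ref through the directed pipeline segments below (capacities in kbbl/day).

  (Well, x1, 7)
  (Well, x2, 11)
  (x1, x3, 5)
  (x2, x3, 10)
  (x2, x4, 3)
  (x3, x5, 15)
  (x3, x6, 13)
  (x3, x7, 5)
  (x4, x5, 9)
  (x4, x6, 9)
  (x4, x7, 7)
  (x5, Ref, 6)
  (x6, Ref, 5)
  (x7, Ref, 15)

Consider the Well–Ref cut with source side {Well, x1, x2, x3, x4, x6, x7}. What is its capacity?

44

Edges leaving {Well, x1, x2, x3, x4, x6, x7}: x3→x5 (15), x4→x5 (9), x6→Ref (5), x7→Ref (15).
Cut capacity = 15 + 9 + 5 + 15 = 44.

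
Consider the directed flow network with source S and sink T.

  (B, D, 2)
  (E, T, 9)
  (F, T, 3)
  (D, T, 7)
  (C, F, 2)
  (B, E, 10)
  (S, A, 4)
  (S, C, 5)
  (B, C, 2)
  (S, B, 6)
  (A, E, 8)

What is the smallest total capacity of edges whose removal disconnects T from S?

Augment S→A→E→T: bottleneck 4, flow now 4.
Augment S→B→D→T: bottleneck 2, flow now 6.
Augment S→B→E→T: bottleneck 4, flow now 10.
Augment S→C→F→T: bottleneck 2, flow now 12.
No augmenting path remains; maximum flow = 12.
By max-flow min-cut, the minimum cut capacity equals the max flow.
In the residual graph, reachable from S: {S, C}.
Min-cut edges: S→A (4), S→B (6), C→F (2); capacity 4 + 6 + 2 = 12.

12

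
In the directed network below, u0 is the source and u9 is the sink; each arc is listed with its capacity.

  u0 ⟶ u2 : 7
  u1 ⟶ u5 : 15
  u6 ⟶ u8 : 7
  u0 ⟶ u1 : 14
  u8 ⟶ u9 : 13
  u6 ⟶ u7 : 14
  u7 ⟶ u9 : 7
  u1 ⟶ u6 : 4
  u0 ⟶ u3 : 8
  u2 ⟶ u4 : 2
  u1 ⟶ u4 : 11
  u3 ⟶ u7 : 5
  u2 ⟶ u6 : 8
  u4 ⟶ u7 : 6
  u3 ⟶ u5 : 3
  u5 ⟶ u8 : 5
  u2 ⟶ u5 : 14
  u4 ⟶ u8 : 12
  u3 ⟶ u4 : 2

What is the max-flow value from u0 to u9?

Augment u0→u3→u7→u9: bottleneck 5, flow now 5.
Augment u0→u1→u4→u7→u9: bottleneck 2, flow now 7.
Augment u0→u1→u4→u8→u9: bottleneck 9, flow now 16.
Augment u0→u1→u5→u8→u9: bottleneck 3, flow now 19.
Augment u0→u2→u4→u8→u9: bottleneck 1, flow now 20.
No augmenting path remains; maximum flow = 20.
In the residual graph, reachable from u0: {u0, u1, u2, u3, u4, u5, u6, u7, u8}.
Min-cut edges: u7→u9 (7), u8→u9 (13); capacity 7 + 13 = 20.
This cut is saturated, so no flow can exceed 20.

20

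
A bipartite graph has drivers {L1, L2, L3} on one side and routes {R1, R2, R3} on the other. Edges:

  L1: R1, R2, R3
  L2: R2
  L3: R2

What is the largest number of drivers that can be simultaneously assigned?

2

Unit-capacity flow: source→left, listed edges, right→sink; max matching = max flow.
Augmenting path L1→R1 (+1); matched 1.
Augmenting path L2→R2 (+1); matched 2.
No augmenting path remains; maximum matching = 2.
König certificate: {L1, R2} is a vertex cover of size 2 (every listed pair touches it), so no matching can be larger.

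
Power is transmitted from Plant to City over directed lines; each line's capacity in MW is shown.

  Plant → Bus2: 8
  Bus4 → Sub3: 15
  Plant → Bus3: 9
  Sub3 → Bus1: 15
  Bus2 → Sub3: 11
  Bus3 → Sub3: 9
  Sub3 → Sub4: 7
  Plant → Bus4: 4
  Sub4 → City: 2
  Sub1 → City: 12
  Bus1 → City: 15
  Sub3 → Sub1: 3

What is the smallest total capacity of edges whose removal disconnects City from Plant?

Augment Plant→Bus4→Sub3→Sub1→City: bottleneck 3, flow now 3.
Augment Plant→Bus4→Sub3→Bus1→City: bottleneck 1, flow now 4.
Augment Plant→Bus2→Sub3→Bus1→City: bottleneck 8, flow now 12.
Augment Plant→Bus3→Sub3→Bus1→City: bottleneck 6, flow now 18.
Augment Plant→Bus3→Sub3→Sub4→City: bottleneck 2, flow now 20.
No augmenting path remains; maximum flow = 20.
By max-flow min-cut, the minimum cut capacity equals the max flow.
In the residual graph, reachable from Plant: {Plant, Bus4, Bus2, Bus3, Sub3, Sub4}.
Min-cut edges: Sub3→Sub1 (3), Sub3→Bus1 (15), Sub4→City (2); capacity 3 + 15 + 2 = 20.

20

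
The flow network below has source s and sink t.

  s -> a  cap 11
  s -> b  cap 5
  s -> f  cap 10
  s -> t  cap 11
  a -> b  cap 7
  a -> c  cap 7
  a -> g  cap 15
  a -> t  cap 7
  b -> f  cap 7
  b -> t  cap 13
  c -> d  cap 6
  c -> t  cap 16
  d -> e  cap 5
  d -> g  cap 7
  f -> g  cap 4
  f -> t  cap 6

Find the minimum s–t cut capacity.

Augment s→t: bottleneck 11, flow now 11.
Augment s→a→t: bottleneck 7, flow now 18.
Augment s→b→t: bottleneck 5, flow now 23.
Augment s→f→t: bottleneck 6, flow now 29.
Augment s→a→b→t: bottleneck 4, flow now 33.
No augmenting path remains; maximum flow = 33.
By max-flow min-cut, the minimum cut capacity equals the max flow.
In the residual graph, reachable from s: {s, f, g}.
Min-cut edges: s→a (11), s→b (5), s→t (11), f→t (6); capacity 11 + 5 + 11 + 6 = 33.

33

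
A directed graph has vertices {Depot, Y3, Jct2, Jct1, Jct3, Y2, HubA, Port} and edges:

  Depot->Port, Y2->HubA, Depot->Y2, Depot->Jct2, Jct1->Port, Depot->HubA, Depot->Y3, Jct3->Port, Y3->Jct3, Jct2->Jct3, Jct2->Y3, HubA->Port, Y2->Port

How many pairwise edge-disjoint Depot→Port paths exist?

Assign every edge capacity 1; by Menger, the answer equals the max flow.
Path Depot→Port (+1); total 1.
Path Depot→Y2→Port (+1); total 2.
Path Depot→HubA→Port (+1); total 3.
Path Depot→Y3→Jct3→Port (+1); total 4.
No residual Depot→Port path; max flow = 4.
Certifying cut of size 4: {Depot→HubA, Depot→Port, Depot→Y2, Jct3→Port}.

4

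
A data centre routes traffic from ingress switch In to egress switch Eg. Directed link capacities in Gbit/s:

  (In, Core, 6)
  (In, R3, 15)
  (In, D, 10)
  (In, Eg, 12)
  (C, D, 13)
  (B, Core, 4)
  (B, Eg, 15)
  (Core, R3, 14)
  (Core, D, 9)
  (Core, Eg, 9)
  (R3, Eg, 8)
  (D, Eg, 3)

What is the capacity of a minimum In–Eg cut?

Augment In→Eg: bottleneck 12, flow now 12.
Augment In→Core→Eg: bottleneck 6, flow now 18.
Augment In→R3→Eg: bottleneck 8, flow now 26.
Augment In→D→Eg: bottleneck 3, flow now 29.
No augmenting path remains; maximum flow = 29.
By max-flow min-cut, the minimum cut capacity equals the max flow.
In the residual graph, reachable from In: {In, R3, D}.
Min-cut edges: In→Core (6), In→Eg (12), R3→Eg (8), D→Eg (3); capacity 6 + 12 + 8 + 3 = 29.

29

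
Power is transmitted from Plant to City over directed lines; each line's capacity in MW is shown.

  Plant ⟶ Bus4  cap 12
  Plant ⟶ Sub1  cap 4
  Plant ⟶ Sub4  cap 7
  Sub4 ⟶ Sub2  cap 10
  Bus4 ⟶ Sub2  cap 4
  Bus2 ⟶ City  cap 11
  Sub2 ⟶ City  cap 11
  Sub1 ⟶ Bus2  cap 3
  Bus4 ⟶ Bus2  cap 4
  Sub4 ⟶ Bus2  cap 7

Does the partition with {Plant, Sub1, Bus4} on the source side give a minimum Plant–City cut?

Yes — it is a minimum cut (capacity 18).

Given cut capacity: 7 + 3 + 4 + 4 = 18.
Augment Plant→Sub4→Bus2→City: bottleneck 7, flow now 7.
Augment Plant→Sub1→Bus2→City: bottleneck 3, flow now 10.
Augment Plant→Bus4→Bus2→City: bottleneck 1, flow now 11.
Augment Plant→Bus4→Sub2→City: bottleneck 4, flow now 15.
Augment Plant→Bus4→Bus2→Sub4→Sub2→City: bottleneck 3, flow now 18. (uses reverse residual edge)
No augmenting path remains; maximum flow = 18.
Cut capacity 18 equals the max flow, so it is a minimum cut.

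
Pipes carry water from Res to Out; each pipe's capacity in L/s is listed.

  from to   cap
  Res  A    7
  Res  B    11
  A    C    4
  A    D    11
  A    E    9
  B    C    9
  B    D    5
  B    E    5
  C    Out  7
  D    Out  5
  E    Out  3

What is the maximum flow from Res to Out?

15

Augment Res→A→C→Out: bottleneck 4, flow now 4.
Augment Res→A→D→Out: bottleneck 3, flow now 7.
Augment Res→B→C→Out: bottleneck 3, flow now 10.
Augment Res→B→D→Out: bottleneck 2, flow now 12.
Augment Res→B→E→Out: bottleneck 3, flow now 15.
No augmenting path remains; maximum flow = 15.
In the residual graph, reachable from Res: {Res, A, B, C, D, E}.
Min-cut edges: C→Out (7), D→Out (5), E→Out (3); capacity 7 + 5 + 3 = 15.
This cut is saturated, so no flow can exceed 15.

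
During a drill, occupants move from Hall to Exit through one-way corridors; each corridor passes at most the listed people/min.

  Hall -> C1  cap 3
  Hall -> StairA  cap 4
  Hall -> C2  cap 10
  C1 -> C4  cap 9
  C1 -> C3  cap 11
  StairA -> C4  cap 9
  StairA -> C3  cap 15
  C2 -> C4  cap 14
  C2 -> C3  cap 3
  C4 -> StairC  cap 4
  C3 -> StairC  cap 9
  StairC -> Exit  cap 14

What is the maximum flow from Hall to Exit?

13

Augment Hall→C1→C4→StairC→Exit: bottleneck 3, flow now 3.
Augment Hall→StairA→C4→StairC→Exit: bottleneck 1, flow now 4.
Augment Hall→StairA→C3→StairC→Exit: bottleneck 3, flow now 7.
Augment Hall→C2→C3→StairC→Exit: bottleneck 3, flow now 10.
Augment Hall→C2→C4→C1→C3→StairC→Exit: bottleneck 3, flow now 13. (uses reverse residual edge)
No augmenting path remains; maximum flow = 13.
In the residual graph, reachable from Hall: {Hall, C1, StairA, C2, C4, C3}.
Min-cut edges: C4→StairC (4), C3→StairC (9); capacity 4 + 9 = 13.
This cut is saturated, so no flow can exceed 13.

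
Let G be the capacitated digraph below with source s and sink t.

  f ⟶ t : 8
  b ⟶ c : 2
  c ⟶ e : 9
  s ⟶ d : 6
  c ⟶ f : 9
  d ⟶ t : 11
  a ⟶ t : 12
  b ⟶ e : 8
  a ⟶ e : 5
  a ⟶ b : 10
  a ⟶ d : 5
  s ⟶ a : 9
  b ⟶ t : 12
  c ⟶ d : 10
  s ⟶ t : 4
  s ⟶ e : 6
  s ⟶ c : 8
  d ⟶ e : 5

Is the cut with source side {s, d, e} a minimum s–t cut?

No — its capacity is 32, but the minimum cut has capacity 27.

Given cut capacity: 9 + 8 + 4 + 11 = 32.
Augment s→t: bottleneck 4, flow now 4.
Augment s→a→t: bottleneck 9, flow now 13.
Augment s→d→t: bottleneck 6, flow now 19.
Augment s→c→d→t: bottleneck 5, flow now 24.
Augment s→c→f→t: bottleneck 3, flow now 27.
No augmenting path remains; maximum flow = 27.
In the residual graph, reachable from s: {s, e}.
Min-cut edges: s→a (9), s→c (8), s→d (6), s→t (4); capacity 9 + 8 + 6 + 4 = 27.
Cut capacity 32 exceeds the max flow 27, so it is not minimum.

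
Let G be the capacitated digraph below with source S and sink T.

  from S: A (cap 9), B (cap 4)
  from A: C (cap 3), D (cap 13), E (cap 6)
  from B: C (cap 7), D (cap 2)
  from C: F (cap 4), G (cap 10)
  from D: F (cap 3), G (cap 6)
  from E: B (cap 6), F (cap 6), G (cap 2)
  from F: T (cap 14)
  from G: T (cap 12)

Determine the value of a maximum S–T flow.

13

Augment S→A→C→F→T: bottleneck 3, flow now 3.
Augment S→A→D→F→T: bottleneck 3, flow now 6.
Augment S→A→D→G→T: bottleneck 3, flow now 9.
Augment S→B→C→F→T: bottleneck 1, flow now 10.
Augment S→B→C→G→T: bottleneck 3, flow now 13.
No augmenting path remains; maximum flow = 13.
In the residual graph, reachable from S: {S}.
Min-cut edges: S→A (9), S→B (4); capacity 9 + 4 = 13.
This cut is saturated, so no flow can exceed 13.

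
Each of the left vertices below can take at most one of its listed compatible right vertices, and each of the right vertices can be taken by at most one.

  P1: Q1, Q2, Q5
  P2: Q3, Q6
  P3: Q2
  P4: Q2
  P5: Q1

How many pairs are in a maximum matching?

Unit-capacity flow: source→left, listed edges, right→sink; max matching = max flow.
Augmenting path P1→Q1 (+1); matched 1.
Augmenting path P2→Q3 (+1); matched 2.
Augmenting path P3→Q2 (+1); matched 3.
Augmenting path P5→Q1→P1→Q5 (+1); matched 4.
No augmenting path remains; maximum matching = 4.
König certificate: {P1, P2, P5, Q2} is a vertex cover of size 4 (every listed pair touches it), so no matching can be larger.

4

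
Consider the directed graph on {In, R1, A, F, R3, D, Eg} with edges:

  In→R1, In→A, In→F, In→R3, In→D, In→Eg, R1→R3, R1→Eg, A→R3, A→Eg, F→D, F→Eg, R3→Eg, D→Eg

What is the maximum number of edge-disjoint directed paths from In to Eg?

6

Assign every edge capacity 1; by Menger, the answer equals the max flow.
Path In→Eg (+1); total 1.
Path In→R1→Eg (+1); total 2.
Path In→A→Eg (+1); total 3.
Path In→F→Eg (+1); total 4.
Path In→R3→Eg (+1); total 5.
Path In→D→Eg (+1); total 6.
No residual In→Eg path; max flow = 6.
Certifying cut of size 6: {In→A, In→D, In→Eg, In→F, In→R1, In→R3}.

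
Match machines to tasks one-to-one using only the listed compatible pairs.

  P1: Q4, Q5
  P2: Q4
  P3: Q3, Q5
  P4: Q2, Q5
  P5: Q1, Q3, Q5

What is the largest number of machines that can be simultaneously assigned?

Unit-capacity flow: source→left, listed edges, right→sink; max matching = max flow.
Augmenting path P1→Q4 (+1); matched 1.
Augmenting path P3→Q3 (+1); matched 2.
Augmenting path P4→Q2 (+1); matched 3.
Augmenting path P5→Q1 (+1); matched 4.
Augmenting path P2→Q4→P1→Q5 (+1); matched 5.
No augmenting path remains; maximum matching = 5.
König certificate: {P1, P2, P3, P4, P5} is a vertex cover of size 5 (every listed pair touches it), so no matching can be larger.

5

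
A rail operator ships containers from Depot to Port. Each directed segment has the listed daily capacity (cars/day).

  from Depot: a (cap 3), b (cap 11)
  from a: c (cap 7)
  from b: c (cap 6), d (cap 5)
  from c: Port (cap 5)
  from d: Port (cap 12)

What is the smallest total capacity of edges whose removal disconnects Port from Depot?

10

Augment Depot→a→c→Port: bottleneck 3, flow now 3.
Augment Depot→b→c→Port: bottleneck 2, flow now 5.
Augment Depot→b→d→Port: bottleneck 5, flow now 10.
No augmenting path remains; maximum flow = 10.
By max-flow min-cut, the minimum cut capacity equals the max flow.
In the residual graph, reachable from Depot: {Depot, a, b, c}.
Min-cut edges: b→d (5), c→Port (5); capacity 5 + 5 = 10.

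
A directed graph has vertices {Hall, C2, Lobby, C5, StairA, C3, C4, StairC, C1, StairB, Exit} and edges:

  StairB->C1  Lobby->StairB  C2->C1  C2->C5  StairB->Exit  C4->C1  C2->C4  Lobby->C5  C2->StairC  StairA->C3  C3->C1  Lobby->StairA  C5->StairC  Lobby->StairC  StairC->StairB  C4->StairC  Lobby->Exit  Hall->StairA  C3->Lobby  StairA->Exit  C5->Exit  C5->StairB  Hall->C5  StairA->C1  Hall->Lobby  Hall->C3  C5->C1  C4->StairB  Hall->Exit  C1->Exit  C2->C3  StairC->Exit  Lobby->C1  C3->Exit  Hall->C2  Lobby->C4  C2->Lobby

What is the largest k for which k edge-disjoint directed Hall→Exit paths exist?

Assign every edge capacity 1; by Menger, the answer equals the max flow.
Path Hall→Exit (+1); total 1.
Path Hall→Lobby→Exit (+1); total 2.
Path Hall→C5→Exit (+1); total 3.
Path Hall→StairA→Exit (+1); total 4.
Path Hall→C3→Exit (+1); total 5.
Path Hall→C2→StairC→Exit (+1); total 6.
No residual Hall→Exit path; max flow = 6.
Certifying cut of size 6: {Hall→C2, Hall→C3, Hall→C5, Hall→Exit, Hall→Lobby, Hall→StairA}.

6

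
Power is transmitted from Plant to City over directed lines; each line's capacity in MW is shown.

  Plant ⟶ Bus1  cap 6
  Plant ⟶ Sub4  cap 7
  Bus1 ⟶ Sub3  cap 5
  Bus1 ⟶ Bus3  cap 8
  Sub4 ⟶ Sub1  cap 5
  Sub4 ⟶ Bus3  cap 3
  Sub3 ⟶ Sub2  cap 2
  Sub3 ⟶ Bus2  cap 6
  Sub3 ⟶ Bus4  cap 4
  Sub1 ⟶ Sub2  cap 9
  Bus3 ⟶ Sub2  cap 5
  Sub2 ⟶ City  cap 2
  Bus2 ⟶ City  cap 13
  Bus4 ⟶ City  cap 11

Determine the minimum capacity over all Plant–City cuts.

7

Augment Plant→Bus1→Sub3→Sub2→City: bottleneck 2, flow now 2.
Augment Plant→Bus1→Sub3→Bus2→City: bottleneck 3, flow now 5.
Augment Plant→Bus1→Bus3→Sub2→Sub3→Bus2→City: bottleneck 1, flow now 6. (uses reverse residual edge)
Augment Plant→Sub4→Sub1→Sub2→Sub3→Bus2→City: bottleneck 1, flow now 7. (uses reverse residual edge)
No augmenting path remains; maximum flow = 7.
By max-flow min-cut, the minimum cut capacity equals the max flow.
In the residual graph, reachable from Plant: {Plant, Bus1, Sub4, Sub1, Bus3, Sub2}.
Min-cut edges: Bus1→Sub3 (5), Sub2→City (2); capacity 5 + 2 = 7.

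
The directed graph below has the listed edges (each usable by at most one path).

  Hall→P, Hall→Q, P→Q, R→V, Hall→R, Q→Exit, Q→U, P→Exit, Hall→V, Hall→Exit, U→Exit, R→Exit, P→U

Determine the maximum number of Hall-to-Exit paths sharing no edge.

Assign every edge capacity 1; by Menger, the answer equals the max flow.
Path Hall→Exit (+1); total 1.
Path Hall→P→Exit (+1); total 2.
Path Hall→Q→Exit (+1); total 3.
Path Hall→R→Exit (+1); total 4.
No residual Hall→Exit path; max flow = 4.
Certifying cut of size 4: {Hall→Exit, Hall→P, Hall→Q, Hall→R}.

4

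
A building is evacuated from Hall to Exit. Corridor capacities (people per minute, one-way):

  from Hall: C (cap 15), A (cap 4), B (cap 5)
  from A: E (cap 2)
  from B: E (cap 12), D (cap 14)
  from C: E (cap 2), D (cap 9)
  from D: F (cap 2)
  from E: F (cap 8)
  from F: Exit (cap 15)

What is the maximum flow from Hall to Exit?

Augment Hall→A→E→F→Exit: bottleneck 2, flow now 2.
Augment Hall→B→D→F→Exit: bottleneck 2, flow now 4.
Augment Hall→B→E→F→Exit: bottleneck 3, flow now 7.
Augment Hall→C→E→F→Exit: bottleneck 2, flow now 9.
Augment Hall→C→D→B→E→F→Exit: bottleneck 1, flow now 10. (uses reverse residual edge)
No augmenting path remains; maximum flow = 10.
In the residual graph, reachable from Hall: {Hall, A, B, C, D, E}.
Min-cut edges: D→F (2), E→F (8); capacity 2 + 8 = 10.
This cut is saturated, so no flow can exceed 10.

10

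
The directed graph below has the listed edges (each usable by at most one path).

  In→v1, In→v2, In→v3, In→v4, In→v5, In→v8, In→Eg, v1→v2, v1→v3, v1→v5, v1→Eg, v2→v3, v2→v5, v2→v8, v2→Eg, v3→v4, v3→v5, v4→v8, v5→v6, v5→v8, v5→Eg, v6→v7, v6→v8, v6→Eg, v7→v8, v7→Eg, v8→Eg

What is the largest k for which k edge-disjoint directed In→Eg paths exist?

6

Assign every edge capacity 1; by Menger, the answer equals the max flow.
Path In→Eg (+1); total 1.
Path In→v1→Eg (+1); total 2.
Path In→v2→Eg (+1); total 3.
Path In→v5→Eg (+1); total 4.
Path In→v8→Eg (+1); total 5.
Path In→v3→v5→v6→Eg (+1); total 6.
No residual In→Eg path; max flow = 6.
Certifying cut of size 6: {In→Eg, In→v1, In→v2, In→v3, In→v5, v8→Eg}.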